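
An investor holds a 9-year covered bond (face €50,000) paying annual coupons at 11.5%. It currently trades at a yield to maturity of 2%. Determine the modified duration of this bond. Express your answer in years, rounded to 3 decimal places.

Periodic yield y = 0.02. First find Macaulay duration:
  t   CF        PV=CF/(1+0.02)^t    t·PV
  1     5,750.00     5,637.2549     5,637.2549
  2     5,750.00     5,526.7205    11,053.4410
  3     5,750.00     5,418.3534    16,255.0603
  4     5,750.00     5,312.1112    21,248.4448
  5     5,750.00     5,207.9522    26,039.7608
  6     5,750.00     5,105.8354    30,635.0127
  7     5,750.00     5,005.7210    35,040.0472
  8     5,750.00     4,907.5696    39,260.5571
  9    55,750.00    46,649.1061   419,841.9547
  Σ                 88,770.6244   605,011.5333
P = 88,770.6244; Macaulay duration = 605,011.5333 / 88,770.6244 = 6.81545 years.
Modified duration = D_Mac / (1 + y) = 6.81545 / 1.02 = 6.68181 years.

6.682 years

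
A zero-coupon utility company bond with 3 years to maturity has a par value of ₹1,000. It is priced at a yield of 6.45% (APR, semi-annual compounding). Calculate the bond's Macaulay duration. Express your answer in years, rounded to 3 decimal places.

A zero-coupon bond has a single cash flow at maturity, so its Macaulay duration equals its maturity: 3 years.
(Equivalently: 6 semi-annual periods ÷ 2 = 3 years.)

3.000 years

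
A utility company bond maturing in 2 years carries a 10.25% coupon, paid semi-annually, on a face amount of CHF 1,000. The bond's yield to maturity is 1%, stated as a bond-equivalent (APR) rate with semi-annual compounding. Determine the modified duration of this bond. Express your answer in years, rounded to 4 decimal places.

Periodic yield y = 0.005. First find Macaulay duration:
  t   CF        PV=CF/(1+0.005)^t    t·PV
  1        51.25        50.9950        50.9950
  2        51.25        50.7413       101.4826
  3        51.25        50.4889       151.4666
  4     1,051.25     1,030.4852     4,121.9408
  Σ                  1,182.7104     4,425.8851
P = 1,182.7104; Macaulay duration = 4,425.8851 / 1,182.7104 = 3.74215 half-year periods = 1.87108 years.
Modified duration = D_Mac / (1 + y) = 1.87108 / 1.005 = 1.86177 years.

1.8618 years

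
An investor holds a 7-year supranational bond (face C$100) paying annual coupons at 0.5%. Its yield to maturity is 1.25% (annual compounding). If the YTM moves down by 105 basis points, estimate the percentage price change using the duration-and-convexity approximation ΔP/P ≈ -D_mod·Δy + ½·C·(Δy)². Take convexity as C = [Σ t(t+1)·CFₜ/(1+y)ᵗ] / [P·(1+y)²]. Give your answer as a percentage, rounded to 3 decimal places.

With y = 0.0125:
  t   CF        PV=CF/(1+0.0125)^t    t·PV        t(t+1)·PV
  1         0.50         0.4938         0.4938           0.9877
  2         0.50         0.4877         0.9755           2.9264
  3         0.50         0.4817         1.4451           5.7805
  4         0.50         0.4758         1.9030           9.5152
  5         0.50         0.4699         2.3494          14.0967
  6         0.50         0.4641         2.7845          19.4917
  7       100.50        92.1300       644.9097       5,159.2772
  Σ                     95.0030       654.8611       5,212.0754
P = 95.0030; D_Mac = 6.89306 yrs; D_mod = 6.80796 yrs; C = 53.51598.
Duration effect: -6.80796 × (-0.0105) = +0.071484
Convexity effect: 0.5 × 53.51598 × (-0.0105)² = +0.0029501
ΔP/P ≈ +0.071484 + 0.0029501 = +0.074434 = +7.4434%.

+7.443%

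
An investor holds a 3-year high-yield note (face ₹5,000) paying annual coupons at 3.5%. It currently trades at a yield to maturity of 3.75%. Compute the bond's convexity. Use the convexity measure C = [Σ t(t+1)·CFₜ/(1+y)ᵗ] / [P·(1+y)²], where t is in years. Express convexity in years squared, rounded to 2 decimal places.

With y = 0.0375:
  t   CF        PV=CF/(1+0.0375)^t    t·PV        t(t+1)·PV
  1       175.00       168.6747       168.6747         337.3494
  2       175.00       162.5780       325.1560         975.4681
  3     5,175.00     4,633.8934    13,901.6802      55,606.7207
  Σ                  4,965.1461    14,395.5109      56,919.5382
P = 4,965.1461.
Convexity = Σ t(t+1)·PV / [P·(1+y)²] = 56,919.5382 / (4,965.1461 × 1.076406) = 10.65009.

10.65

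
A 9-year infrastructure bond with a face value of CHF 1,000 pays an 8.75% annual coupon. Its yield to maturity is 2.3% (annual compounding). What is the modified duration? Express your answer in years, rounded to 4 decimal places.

6.9167 years

Periodic yield y = 0.023. First find Macaulay duration:
  t   CF        PV=CF/(1+0.023)^t    t·PV
  1        87.50        85.5327        85.5327
  2        87.50        83.6097       167.2194
  3        87.50        81.7299       245.1898
  4        87.50        79.8924       319.5696
  5        87.50        78.0962       390.4810
  6        87.50        76.3404       458.0422
  7        87.50        74.6240       522.3681
  8        87.50        72.9463       583.5700
  9     1,087.50       886.2343     7,976.1088
  Σ                  1,519.0060    10,748.0818
P = 1,519.0060; Macaulay duration = 10,748.0818 / 1,519.0060 = 7.07573 years.
Modified duration = D_Mac / (1 + y) = 7.07573 / 1.023 = 6.91665 years.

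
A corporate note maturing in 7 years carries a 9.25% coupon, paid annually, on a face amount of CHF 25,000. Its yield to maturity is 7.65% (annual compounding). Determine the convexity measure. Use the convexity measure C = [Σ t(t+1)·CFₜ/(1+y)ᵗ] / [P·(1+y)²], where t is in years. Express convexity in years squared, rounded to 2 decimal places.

With y = 0.0765:
  t   CF        PV=CF/(1+0.0765)^t    t·PV        t(t+1)·PV
  1     2,312.50     2,148.1654     2,148.1654       4,296.3307
  2     2,312.50     1,995.5089     3,991.0178      11,973.0535
  3     2,312.50     1,853.7008     5,561.1024      22,244.4097
  4     2,312.50     1,721.9701     6,887.8804      34,439.4019
  5     2,312.50     1,599.6006     7,998.0032      47,988.0194
  6     2,312.50     1,485.9272     8,915.5633      62,408.9430
  7    27,312.50    16,302.8381   114,119.8666     912,958.9326
  Σ                 27,107.7111   149,621.5991   1,096,309.0907
P = 27,107.7111.
Convexity = Σ t(t+1)·PV / [P·(1+y)²] = 1,096,309.0907 / (27,107.7111 × 1.158852) = 34.89893.

34.90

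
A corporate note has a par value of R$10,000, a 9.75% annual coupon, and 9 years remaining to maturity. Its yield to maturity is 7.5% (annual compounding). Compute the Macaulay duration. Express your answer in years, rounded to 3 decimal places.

Periodic yield y = 0.075. Discount each cash flow and weight by its year:
  t   CF        PV=CF/(1+0.075)^t    t·PV
  1       975.00       906.9767       906.9767
  2       975.00       843.6993     1,687.3986
  3       975.00       784.8366     2,354.5097
  4       975.00       730.0805     2,920.3221
  5       975.00       679.1447     3,395.7233
  6       975.00       631.7625     3,790.5749
  7       975.00       587.6860     4,113.8022
  8       975.00       546.6847     4,373.4774
  9    10,975.00     5,724.3786    51,519.4075
  Σ                 11,435.2496    75,062.1924
Price P = Σ PV = 11,435.2496.
Macaulay duration = Σ(t·PV) / P = 75,062.1924 / 11,435.2496 = 6.56411 years.

6.564 years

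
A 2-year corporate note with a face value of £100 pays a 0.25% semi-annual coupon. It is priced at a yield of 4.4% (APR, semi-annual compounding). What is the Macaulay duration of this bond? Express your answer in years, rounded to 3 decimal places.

1.996 years

Periodic yield y = 0.022. Discount each cash flow and weight by its period:
  t   CF        PV=CF/(1+0.022)^t    t·PV
  1        0.125         0.1223         0.1223
  2        0.125         0.1197         0.2394
  3        0.125         0.1171         0.3513
  4      100.125        91.7781       367.1123
  Σ                     92.1372       367.8253
Price P = Σ PV = 92.1372.
Macaulay duration = Σ(t·PV) / P = 367.8253 / 92.1372 = 3.99215 half-year periods.
In years: 3.99215 / 2 = 1.99607 years.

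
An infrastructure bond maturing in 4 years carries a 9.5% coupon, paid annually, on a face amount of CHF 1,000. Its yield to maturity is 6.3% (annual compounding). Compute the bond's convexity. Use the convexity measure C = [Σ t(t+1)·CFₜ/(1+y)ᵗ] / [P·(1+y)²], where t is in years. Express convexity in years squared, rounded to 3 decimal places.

14.974

With y = 0.063:
  t   CF        PV=CF/(1+0.063)^t    t·PV        t(t+1)·PV
  1        95.00        89.3697        89.3697         178.7394
  2        95.00        84.0731       168.1462         504.4386
  3        95.00        79.0904       237.2712         949.0849
  4     1,095.00       857.5927     3,430.3707      17,151.8534
  Σ                  1,110.1259     3,925.1578      18,784.1163
P = 1,110.1259.
Convexity = Σ t(t+1)·PV / [P·(1+y)²] = 18,784.1163 / (1,110.1259 × 1.129969) = 14.97449.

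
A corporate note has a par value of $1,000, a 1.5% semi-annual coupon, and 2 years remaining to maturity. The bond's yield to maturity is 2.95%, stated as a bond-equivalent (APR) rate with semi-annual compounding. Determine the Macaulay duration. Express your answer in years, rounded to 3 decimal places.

1.977 years

Periodic yield y = 0.01475. Discount each cash flow and weight by its period:
  t   CF        PV=CF/(1+0.01475)^t    t·PV
  1         7.50         7.3910         7.3910
  2         7.50         7.2836        14.5671
  3         7.50         7.1777        21.5330
  4     1,007.50       950.1864     3,800.7456
  Σ                    972.0386     3,844.2368
Price P = Σ PV = 972.0386.
Macaulay duration = Σ(t·PV) / P = 3,844.2368 / 972.0386 = 3.95482 half-year periods.
In years: 3.95482 / 2 = 1.97741 years.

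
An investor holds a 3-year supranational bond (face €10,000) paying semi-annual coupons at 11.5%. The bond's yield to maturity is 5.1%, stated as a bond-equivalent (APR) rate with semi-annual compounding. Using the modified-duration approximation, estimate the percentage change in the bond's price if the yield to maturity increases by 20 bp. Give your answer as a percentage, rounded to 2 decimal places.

-0.52%

Periodic yield y = 0.0255. Modified duration first:
  t   CF        PV=CF/(1+0.0255)^t    t·PV
  1       575.00       560.7021       560.7021
  2       575.00       546.7597     1,093.5194
  3       575.00       533.1640     1,599.4921
  4       575.00       519.9064     2,079.6257
  5       575.00       506.9785     2,534.8924
  6    10,575.00     9,092.1457    54,552.8744
  Σ                 11,759.6565    62,421.1061
P = 11,759.6565; D_Mac = 5.30807 half-year periods = 2.65404 yrs; D_mod = 2.65404/(1+0.0255) = 2.58804 yrs.
ΔP/P ≈ -D_mod · Δy = -2.58804 × (+0.002) = -0.005176 = -0.5176%.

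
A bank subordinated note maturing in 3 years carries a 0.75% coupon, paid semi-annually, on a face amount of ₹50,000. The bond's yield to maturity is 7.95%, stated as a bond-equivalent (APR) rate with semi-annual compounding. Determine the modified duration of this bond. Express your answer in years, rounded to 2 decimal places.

2.85 years

Periodic yield y = 0.03975. First find Macaulay duration:
  t   CF        PV=CF/(1+0.03975)^t    t·PV
  1       187.50       180.3318       180.3318
  2       187.50       173.4377       346.8753
  3       187.50       166.8071       500.4212
  4       187.50       160.4300       641.7200
  5       187.50       154.2967       771.4835
  6    50,187.50    39,721.1660   238,326.9959
  Σ                 40,556.4692   240,767.8277
P = 40,556.4692; Macaulay duration = 240,767.8277 / 40,556.4692 = 5.93661 half-year periods = 2.96830 years.
Modified duration = D_Mac / (1 + y) = 2.96830 / 1.03975 = 2.85482 years.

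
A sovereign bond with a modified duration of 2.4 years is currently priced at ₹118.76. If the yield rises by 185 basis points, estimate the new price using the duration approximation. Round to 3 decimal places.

₹113.487

Duration approximation: ΔP/P ≈ -D_mod · Δy = -2.4 × (+0.0185) = -0.044400.
New price ≈ 118.76 × (1 - 0.044400) = 113.487056.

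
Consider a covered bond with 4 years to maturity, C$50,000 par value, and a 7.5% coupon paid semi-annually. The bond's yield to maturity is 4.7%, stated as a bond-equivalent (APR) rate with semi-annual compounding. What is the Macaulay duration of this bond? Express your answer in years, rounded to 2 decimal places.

Periodic yield y = 0.0235. Discount each cash flow and weight by its period:
  t   CF        PV=CF/(1+0.0235)^t    t·PV
  1     1,875.00     1,831.9492     1,831.9492
  2     1,875.00     1,789.8869     3,579.7737
  3     1,875.00     1,748.7903     5,246.3708
  4     1,875.00     1,708.6373     6,834.5492
  5     1,875.00     1,669.4063     8,347.0313
  6     1,875.00     1,631.0760     9,786.4558
  7     1,875.00     1,593.6258    11,155.3804
  8    51,875.00    43,077.9803   344,623.8427
  Σ                 55,051.3520   391,405.3532
Price P = Σ PV = 55,051.3520.
Macaulay duration = Σ(t·PV) / P = 391,405.3532 / 55,051.3520 = 7.10982 half-year periods.
In years: 7.10982 / 2 = 3.55491 years.

3.55 years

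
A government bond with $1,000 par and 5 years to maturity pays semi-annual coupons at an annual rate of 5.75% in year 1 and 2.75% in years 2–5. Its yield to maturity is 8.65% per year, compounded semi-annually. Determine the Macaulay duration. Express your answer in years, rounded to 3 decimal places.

4.513 years

Periodic yield y = 0.04325. Discount each cash flow and weight by its period:
  t   CF        PV=CF/(1+0.04325)^t    t·PV
  1        28.75        27.5581        27.5581
  2        28.75        26.4156        52.8313
  3        13.75        12.1098        36.3294
  4        13.75        11.6078        46.4311
  5        13.75        11.1266        55.6328
  6        13.75        10.6653        63.9917
  7        13.75        10.2231        71.5619
  8        13.75         9.7993        78.3945
  9        13.75         9.3931        84.5376
  10    1,013.75       663.8148     6,638.1480
  Σ                    792.7135     7,155.4164
Price P = Σ PV = 792.7135.
Macaulay duration = Σ(t·PV) / P = 7,155.4164 / 792.7135 = 9.02649 half-year periods.
In years: 9.02649 / 2 = 4.51324 years.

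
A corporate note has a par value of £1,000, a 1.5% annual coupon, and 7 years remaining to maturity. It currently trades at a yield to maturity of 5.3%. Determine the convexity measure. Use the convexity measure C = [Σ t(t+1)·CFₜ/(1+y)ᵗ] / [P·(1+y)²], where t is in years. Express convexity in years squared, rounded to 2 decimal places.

47.16

With y = 0.053:
  t   CF        PV=CF/(1+0.053)^t    t·PV        t(t+1)·PV
  1        15.00        14.2450        14.2450          28.4900
  2        15.00        13.5280        27.0561          81.1682
  3        15.00        12.8471        38.5414         154.1656
  4        15.00        12.2005        48.8020         244.0101
  5        15.00        11.5864        57.9321         347.5927
  6        15.00        11.0033        66.0195         462.1366
  7     1,015.00       707.0782     4,949.5474      39,596.3789
  Σ                    782.4885     5,202.1435      40,913.9420
P = 782.4885.
Convexity = Σ t(t+1)·PV / [P·(1+y)²] = 40,913.9420 / (782.4885 × 1.108809) = 47.15596.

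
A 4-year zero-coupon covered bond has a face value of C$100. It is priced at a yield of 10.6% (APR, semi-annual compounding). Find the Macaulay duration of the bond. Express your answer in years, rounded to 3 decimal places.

4.000 years

A zero-coupon bond has a single cash flow at maturity, so its Macaulay duration equals its maturity: 4 years.
(Equivalently: 8 semi-annual periods ÷ 2 = 4 years.)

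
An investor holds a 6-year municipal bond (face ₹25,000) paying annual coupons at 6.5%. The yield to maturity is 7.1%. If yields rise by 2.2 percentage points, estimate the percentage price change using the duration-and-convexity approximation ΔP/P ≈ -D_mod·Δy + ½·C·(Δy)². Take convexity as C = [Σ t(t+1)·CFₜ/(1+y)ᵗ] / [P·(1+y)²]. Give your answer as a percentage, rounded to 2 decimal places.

With y = 0.071:
  t   CF        PV=CF/(1+0.071)^t    t·PV        t(t+1)·PV
  1     1,625.00     1,517.2736     1,517.2736       3,034.5472
  2     1,625.00     1,416.6887     2,833.3774       8,500.1321
  3     1,625.00     1,322.7719     3,968.3156      15,873.2625
  4     1,625.00     1,235.0811     4,940.3245      24,701.6223
  5     1,625.00     1,153.2037     5,766.0183      34,596.1097
  6    26,625.00    17,642.2020   105,853.2123     740,972.4859
  Σ                 24,287.2210   124,878.5216     827,678.1597
P = 24,287.2210; D_Mac = 5.14174 yrs; D_mod = 4.80088 yrs; C = 29.71014.
Duration effect: -4.80088 × (+0.022) = -0.105619
Convexity effect: 0.5 × 29.71014 × (0.022)² = +0.0071899
ΔP/P ≈ -0.105619 + 0.0071899 = -0.098429 = -9.8429%.

-9.84%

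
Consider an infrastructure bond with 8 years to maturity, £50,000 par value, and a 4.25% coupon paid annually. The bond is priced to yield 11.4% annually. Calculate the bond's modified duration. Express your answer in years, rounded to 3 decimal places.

Periodic yield y = 0.114. First find Macaulay duration:
  t   CF        PV=CF/(1+0.114)^t    t·PV
  1     2,125.00     1,907.5404     1,907.5404
  2     2,125.00     1,712.3343     3,424.6686
  3     2,125.00     1,537.1044     4,611.3132
  4     2,125.00     1,379.8065     5,519.2258
  5     2,125.00     1,238.6054     6,193.0272
  6     2,125.00     1,111.8541     6,671.1244
  7     2,125.00       998.0737     6,986.5157
  8    52,125.00    21,976.8043   175,814.4346
  Σ                 31,862.1230   211,127.8497
P = 31,862.1230; Macaulay duration = 211,127.8497 / 31,862.1230 = 6.62630 years.
Modified duration = D_Mac / (1 + y) = 6.62630 / 1.114 = 5.94820 years.

5.948 years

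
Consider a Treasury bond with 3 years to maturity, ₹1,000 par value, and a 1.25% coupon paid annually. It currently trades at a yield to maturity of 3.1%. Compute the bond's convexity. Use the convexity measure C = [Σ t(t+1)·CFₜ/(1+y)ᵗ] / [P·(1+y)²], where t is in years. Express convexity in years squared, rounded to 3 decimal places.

11.099

With y = 0.031:
  t   CF        PV=CF/(1+0.031)^t    t·PV        t(t+1)·PV
  1        12.50        12.1242        12.1242          24.2483
  2        12.50        11.7596        23.5192          70.5576
  3     1,012.50       923.8874     2,771.6621      11,086.6486
  Σ                    947.7711     2,807.3055      11,181.4545
P = 947.7711.
Convexity = Σ t(t+1)·PV / [P·(1+y)²] = 11,181.4545 / (947.7711 × 1.062961) = 11.09884.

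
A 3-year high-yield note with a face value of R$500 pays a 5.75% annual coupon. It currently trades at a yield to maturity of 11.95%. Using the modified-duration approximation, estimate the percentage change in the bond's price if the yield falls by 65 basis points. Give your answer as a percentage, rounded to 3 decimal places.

+1.640%

Periodic yield y = 0.1195. Modified duration first:
  t   CF        PV=CF/(1+0.1195)^t    t·PV
  1        28.75        25.6811        25.6811
  2        28.75        22.9398        45.8796
  3       528.75       376.8583     1,130.5749
  Σ                    425.4792     1,202.1356
P = 425.4792; D_Mac = 2.82537 yrs; D_mod = 2.82537/(1+0.1195) = 2.52378 yrs.
ΔP/P ≈ -D_mod · Δy = -2.52378 × (-0.0065) = +0.016405 = +1.6405%.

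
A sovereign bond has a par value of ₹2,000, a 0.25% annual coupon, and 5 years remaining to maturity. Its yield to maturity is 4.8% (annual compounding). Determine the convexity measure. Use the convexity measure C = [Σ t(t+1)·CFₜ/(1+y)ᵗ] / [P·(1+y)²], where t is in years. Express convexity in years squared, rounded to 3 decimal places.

With y = 0.048:
  t   CF        PV=CF/(1+0.048)^t    t·PV        t(t+1)·PV
  1         5.00         4.7710         4.7710           9.5420
  2         5.00         4.5525         9.1049          27.3148
  3         5.00         4.3440        13.0319          52.1276
  4         5.00         4.1450        16.5800          82.9001
  5     2,005.00     1,586.0175     7,930.0873      47,580.5238
  Σ                  1,603.8299     7,973.5751      47,752.4082
P = 1,603.8299.
Convexity = Σ t(t+1)·PV / [P·(1+y)²] = 47,752.4082 / (1,603.8299 × 1.098304) = 27.10906.

27.109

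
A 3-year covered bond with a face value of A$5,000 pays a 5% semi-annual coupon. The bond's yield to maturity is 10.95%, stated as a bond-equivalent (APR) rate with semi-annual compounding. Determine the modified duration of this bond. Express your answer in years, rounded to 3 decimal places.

Periodic yield y = 0.05475. First find Macaulay duration:
  t   CF        PV=CF/(1+0.05475)^t    t·PV
  1       125.00       118.5115       118.5115
  2       125.00       112.3598       224.7196
  3       125.00       106.5274       319.5823
  4       125.00       100.9978       403.9912
  5       125.00        95.7552       478.7760
  6     5,125.00     3,722.1740    22,333.0437
  Σ                  4,256.3256    23,878.6242
P = 4,256.3256; Macaulay duration = 23,878.6242 / 4,256.3256 = 5.61015 half-year periods = 2.80507 years.
Modified duration = D_Mac / (1 + y) = 2.80507 / 1.05475 = 2.65947 years.

2.659 years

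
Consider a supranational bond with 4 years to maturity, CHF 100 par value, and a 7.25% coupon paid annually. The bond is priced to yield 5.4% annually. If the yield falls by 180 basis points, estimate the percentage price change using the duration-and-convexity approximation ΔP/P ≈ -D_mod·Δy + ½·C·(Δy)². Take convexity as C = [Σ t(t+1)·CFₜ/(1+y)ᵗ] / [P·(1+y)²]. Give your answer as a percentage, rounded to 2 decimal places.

+6.45%

With y = 0.054:
  t   CF        PV=CF/(1+0.054)^t    t·PV        t(t+1)·PV
  1         7.25         6.8786         6.8786          13.7571
  2         7.25         6.5261        13.0523          39.1569
  3         7.25         6.1918        18.5754          74.3015
  4       107.25        86.9030       347.6121       1,738.0604
  Σ                    106.4995       386.1183       1,865.2758
P = 106.4995; D_Mac = 3.62554 yrs; D_mod = 3.43979 yrs; C = 15.76574.
Duration effect: -3.43979 × (-0.018) = +0.061916
Convexity effect: 0.5 × 15.76574 × (-0.018)² = +0.0025540
ΔP/P ≈ +0.061916 + 0.0025540 = +0.064470 = +6.4470%.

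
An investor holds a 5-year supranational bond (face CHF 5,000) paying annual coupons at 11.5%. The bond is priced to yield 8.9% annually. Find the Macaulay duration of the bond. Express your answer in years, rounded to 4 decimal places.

Periodic yield y = 0.089. Discount each cash flow and weight by its year:
  t   CF        PV=CF/(1+0.089)^t    t·PV
  1       575.00       528.0073       528.0073
  2       575.00       484.8552       969.7105
  3       575.00       445.2298     1,335.6893
  4       575.00       408.8428     1,635.3711
  5     5,575.00     3,640.0343    18,200.1714
  Σ                  5,506.9694    22,668.9496
Price P = Σ PV = 5,506.9694.
Macaulay duration = Σ(t·PV) / P = 22,668.9496 / 5,506.9694 = 4.11641 years.

4.1164 years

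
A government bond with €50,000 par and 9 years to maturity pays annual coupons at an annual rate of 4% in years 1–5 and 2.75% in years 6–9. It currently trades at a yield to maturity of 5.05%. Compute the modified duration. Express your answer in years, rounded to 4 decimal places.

7.3134 years

Periodic yield y = 0.0505. First find Macaulay duration:
  t   CF        PV=CF/(1+0.0505)^t    t·PV
  1     2,000.00     1,903.8553     1,903.8553
  2     2,000.00     1,812.3325     3,624.6650
  3     2,000.00     1,725.2094     5,175.6283
  4     2,000.00     1,642.2746     6,569.0983
  5     2,000.00     1,563.3266     7,816.6329
  6     1,375.00     1,023.1195     6,138.7169
  7     1,375.00       973.9357     6,817.5501
  8     1,375.00       927.1164     7,416.9309
  9    51,375.00    32,975.1913   296,776.7220
  Σ                 44,546.3613   342,239.7998
P = 44,546.3613; Macaulay duration = 342,239.7998 / 44,546.3613 = 7.68278 years.
Modified duration = D_Mac / (1 + y) = 7.68278 / 1.0505 = 7.31345 years.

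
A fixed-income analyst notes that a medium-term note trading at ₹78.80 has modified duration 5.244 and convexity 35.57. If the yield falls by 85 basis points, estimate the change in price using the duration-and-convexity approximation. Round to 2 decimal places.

+₹3.61

Duration effect: -D_mod·Δy = -5.244 × (-0.0085) = +0.044574
Convexity effect: ½·C·(Δy)² = 0.5 × 35.57 × (-0.0085)² = +0.00128496625
ΔP/P ≈ +0.044574 + 0.00128496625 = +0.04585896625
ΔP ≈ 78.80 × (+0.04585896625) = +3.6136865405.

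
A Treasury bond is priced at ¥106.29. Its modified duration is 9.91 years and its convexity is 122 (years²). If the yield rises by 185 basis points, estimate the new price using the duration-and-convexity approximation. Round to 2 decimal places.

Duration effect: -D_mod·Δy = -9.91 × (+0.0185) = -0.183335
Convexity effect: ½·C·(Δy)² = 0.5 × 122 × (0.0185)² = +0.02087725
ΔP/P ≈ -0.183335 + 0.02087725 = -0.16245775
New price ≈ 106.29 × (1 - 0.16245775) = 89.0223657525.

¥89.02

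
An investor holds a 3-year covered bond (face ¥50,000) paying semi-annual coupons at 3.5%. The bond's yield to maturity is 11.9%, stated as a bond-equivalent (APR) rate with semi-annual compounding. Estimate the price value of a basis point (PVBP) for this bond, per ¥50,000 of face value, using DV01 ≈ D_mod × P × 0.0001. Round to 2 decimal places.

¥10.69

Periodic yield y = 0.0595.
  t   CF        PV=CF/(1+0.0595)^t    t·PV
  1       875.00       825.8613       825.8613
  2       875.00       779.4821     1,558.9641
  3       875.00       735.7075     2,207.1224
  4       875.00       694.3912     2,777.5648
  5       875.00       655.3952     3,276.9759
  6    50,875.00    35,966.5396   215,799.2378
  Σ                 39,657.3768   226,445.7263
P = 39,657.3768; D_Mac = 5.71005 half-year periods = 2.85503 yrs; D_mod = 2.69469 yrs.
DV01 ≈ 2.69469 × 39,657.3768 × 0.0001 = 10.686443.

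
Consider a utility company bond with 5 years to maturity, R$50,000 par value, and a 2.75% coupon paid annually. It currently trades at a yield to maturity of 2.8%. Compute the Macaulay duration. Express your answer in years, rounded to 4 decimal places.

4.7391 years

Periodic yield y = 0.028. Discount each cash flow and weight by its year:
  t   CF        PV=CF/(1+0.028)^t    t·PV
  1     1,375.00     1,337.5486     1,337.5486
  2     1,375.00     1,301.1174     2,602.2347
  3     1,375.00     1,265.6784     3,797.0351
  4     1,375.00     1,231.2046     4,924.8185
  5    51,375.00    44,749.3016   223,746.5079
  Σ                 49,884.8506   236,408.1449
Price P = Σ PV = 49,884.8506.
Macaulay duration = Σ(t·PV) / P = 236,408.1449 / 49,884.8506 = 4.73908 years.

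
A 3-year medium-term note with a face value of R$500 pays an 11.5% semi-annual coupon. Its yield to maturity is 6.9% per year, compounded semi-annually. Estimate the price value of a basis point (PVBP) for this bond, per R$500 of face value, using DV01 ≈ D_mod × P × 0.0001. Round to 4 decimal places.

Periodic yield y = 0.0345.
  t   CF        PV=CF/(1+0.0345)^t    t·PV
  1        28.75        27.7912        27.7912
  2        28.75        26.8644        53.7288
  3        28.75        25.9685        77.9054
  4        28.75        25.1024       100.4097
  5        28.75        24.2653       121.3264
  6       528.75       431.3874     2,588.3241
  Σ                    561.3791     2,969.4857
P = 561.3791; D_Mac = 5.28963 half-year periods = 2.64481 yrs; D_mod = 2.55661 yrs.
DV01 ≈ 2.55661 × 561.3791 × 0.0001 = 0.143523.

R$0.1435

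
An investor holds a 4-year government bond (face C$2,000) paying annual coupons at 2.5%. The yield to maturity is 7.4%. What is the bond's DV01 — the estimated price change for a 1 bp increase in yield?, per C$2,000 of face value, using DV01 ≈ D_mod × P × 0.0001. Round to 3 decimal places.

Periodic yield y = 0.074.
  t   CF        PV=CF/(1+0.074)^t    t·PV
  1        50.00        46.5549        46.5549
  2        50.00        43.3472        86.6945
  3        50.00        40.3606       121.0817
  4     2,050.00     1,540.7662     6,163.0647
  Σ                  1,671.0289     6,417.3958
P = 1,671.0289; D_Mac = 3.84039 yrs; D_mod = 3.57578 yrs.
DV01 ≈ 3.57578 × 1,671.0289 × 0.0001 = 0.597523.

C$0.598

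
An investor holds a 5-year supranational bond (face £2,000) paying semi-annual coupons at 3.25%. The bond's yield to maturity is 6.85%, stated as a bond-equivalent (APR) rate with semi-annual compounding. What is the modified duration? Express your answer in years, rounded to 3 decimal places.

4.466 years

Periodic yield y = 0.03425. First find Macaulay duration:
  t   CF        PV=CF/(1+0.03425)^t    t·PV
  1        32.50        31.4237        31.4237
  2        32.50        30.3831        60.7662
  3        32.50        29.3770        88.1309
  4        32.50        28.4041       113.6165
  5        32.50        27.4635       137.3174
  6        32.50        26.5540       159.3241
  7        32.50        25.6747       179.7226
  8        32.50        24.8244       198.5954
  9        32.50        24.0023       216.0211
  10    2,032.50     1,451.3604    14,513.6036
  Σ                  1,699.4672    15,698.5215
P = 1,699.4672; Macaulay duration = 15,698.5215 / 1,699.4672 = 9.23732 half-year periods = 4.61866 years.
Modified duration = D_Mac / (1 + y) = 4.61866 / 1.03425 = 4.46571 years.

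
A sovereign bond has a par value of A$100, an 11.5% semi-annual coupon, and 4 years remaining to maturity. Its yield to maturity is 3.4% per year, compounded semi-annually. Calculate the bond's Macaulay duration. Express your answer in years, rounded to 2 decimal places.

Periodic yield y = 0.017. Discount each cash flow and weight by its period:
  t   CF        PV=CF/(1+0.017)^t    t·PV
  1         5.75         5.6539         5.6539
  2         5.75         5.5594        11.1187
  3         5.75         5.4664        16.3993
  4         5.75         5.3751        21.5003
  5         5.75         5.2852        26.4261
  6         5.75         5.1969        31.1812
  7         5.75         5.1100        35.7700
  8       105.75        92.4087       739.2694
  Σ                    130.0555       887.3190
Price P = Σ PV = 130.0555.
Macaulay duration = Σ(t·PV) / P = 887.3190 / 130.0555 = 6.82262 half-year periods.
In years: 6.82262 / 2 = 3.41131 years.

3.41 years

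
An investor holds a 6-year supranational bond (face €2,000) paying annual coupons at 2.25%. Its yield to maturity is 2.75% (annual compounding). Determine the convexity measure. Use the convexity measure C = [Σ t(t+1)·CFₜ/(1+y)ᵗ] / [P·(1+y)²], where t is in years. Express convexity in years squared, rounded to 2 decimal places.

With y = 0.0275:
  t   CF        PV=CF/(1+0.0275)^t    t·PV        t(t+1)·PV
  1        45.00        43.7956        43.7956          87.5912
  2        45.00        42.6235        85.2469         255.7408
  3        45.00        41.4827       124.4481         497.7924
  4        45.00        40.3725       161.4898         807.4492
  5        45.00        39.2919       196.4596       1,178.7579
  6     2,045.00     1,737.8101    10,426.8609      72,988.0262
  Σ                  1,945.3763    11,038.3010      75,815.3578
P = 1,945.3763.
Convexity = Σ t(t+1)·PV / [P·(1+y)²] = 75,815.3578 / (1,945.3763 × 1.055756) = 36.91390.

36.91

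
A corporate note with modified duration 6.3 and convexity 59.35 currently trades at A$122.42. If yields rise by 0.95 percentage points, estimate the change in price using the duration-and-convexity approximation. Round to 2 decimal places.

-A$7.00

Duration effect: -D_mod·Δy = -6.3 × (+0.0095) = -0.059850
Convexity effect: ½·C·(Δy)² = 0.5 × 59.35 × (0.0095)² = +0.00267816875
ΔP/P ≈ -0.059850 + 0.00267816875 = -0.05717183125
ΔP ≈ 122.42 × (-0.05717183125) = -6.998975581625.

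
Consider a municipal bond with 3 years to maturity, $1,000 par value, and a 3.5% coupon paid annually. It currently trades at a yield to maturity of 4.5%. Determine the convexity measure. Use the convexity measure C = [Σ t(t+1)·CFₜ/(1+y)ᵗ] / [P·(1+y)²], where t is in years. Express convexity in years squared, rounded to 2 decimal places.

With y = 0.045:
  t   CF        PV=CF/(1+0.045)^t    t·PV        t(t+1)·PV
  1        35.00        33.4928        33.4928          66.9856
  2        35.00        32.0505        64.1011         192.3033
  3     1,035.00       906.9670     2,720.9010      10,883.6038
  Σ                    972.5104     2,818.4949      11,142.8928
P = 972.5104.
Convexity = Σ t(t+1)·PV / [P·(1+y)²] = 11,142.8928 / (972.5104 × 1.092025) = 10.49231.

10.49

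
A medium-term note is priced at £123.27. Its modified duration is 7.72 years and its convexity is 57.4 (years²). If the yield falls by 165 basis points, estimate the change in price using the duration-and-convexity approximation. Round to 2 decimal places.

+£16.67

Duration effect: -D_mod·Δy = -7.72 × (-0.0165) = +0.127380
Convexity effect: ½·C·(Δy)² = 0.5 × 57.4 × (-0.0165)² = +0.007813575
ΔP/P ≈ +0.127380 + 0.007813575 = +0.135193575
ΔP ≈ 123.27 × (+0.135193575) = +16.66531199025.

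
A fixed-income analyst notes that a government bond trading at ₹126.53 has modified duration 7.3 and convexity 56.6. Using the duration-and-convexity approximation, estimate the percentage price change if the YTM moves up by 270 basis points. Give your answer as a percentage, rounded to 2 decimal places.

Duration effect: -D_mod·Δy = -7.3 × (+0.027) = -0.197100
Convexity effect: ½·C·(Δy)² = 0.5 × 56.6 × (0.027)² = +0.0206307
ΔP/P ≈ -0.197100 + 0.0206307 = -0.1764693
= -17.64693%.

-17.65%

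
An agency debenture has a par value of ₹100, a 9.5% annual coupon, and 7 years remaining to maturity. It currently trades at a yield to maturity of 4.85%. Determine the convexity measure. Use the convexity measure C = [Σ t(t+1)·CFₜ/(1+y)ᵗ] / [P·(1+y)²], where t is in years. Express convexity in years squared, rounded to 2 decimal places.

With y = 0.0485:
  t   CF        PV=CF/(1+0.0485)^t    t·PV        t(t+1)·PV
  1         9.50         9.0606         9.0606          18.1211
  2         9.50         8.6415        17.2829          51.8487
  3         9.50         8.2417        24.7252          98.9007
  4         9.50         7.8605        31.4420         157.2099
  5         9.50         7.4969        37.4845         224.9069
  6         9.50         7.1501        42.9007         300.3048
  7       109.50        78.6023       550.2159       4,401.7270
  Σ                    127.0535       713.1117       5,253.0191
P = 127.0535.
Convexity = Σ t(t+1)·PV / [P·(1+y)²] = 5,253.0191 / (127.0535 × 1.099352) = 37.60845.

37.61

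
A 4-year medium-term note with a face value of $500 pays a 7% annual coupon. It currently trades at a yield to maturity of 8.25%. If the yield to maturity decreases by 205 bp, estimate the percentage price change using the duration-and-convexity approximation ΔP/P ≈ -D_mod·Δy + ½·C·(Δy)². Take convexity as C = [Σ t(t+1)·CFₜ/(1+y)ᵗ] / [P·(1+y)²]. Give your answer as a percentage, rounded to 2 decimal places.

With y = 0.0825:
  t   CF        PV=CF/(1+0.0825)^t    t·PV        t(t+1)·PV
  1        35.00        32.3326        32.3326          64.6651
  2        35.00        29.8684        59.7368         179.2105
  3        35.00        27.5921        82.7762         331.1049
  4       535.00       389.6208     1,558.4833       7,792.4165
  Σ                    479.4139     1,733.3289       8,367.3970
P = 479.4139; D_Mac = 3.61552 yrs; D_mod = 3.33997 yrs; C = 14.89443.
Duration effect: -3.33997 × (-0.0205) = +0.068469
Convexity effect: 0.5 × 14.89443 × (-0.0205)² = +0.0031297
ΔP/P ≈ +0.068469 + 0.0031297 = +0.071599 = +7.1599%.

+7.16%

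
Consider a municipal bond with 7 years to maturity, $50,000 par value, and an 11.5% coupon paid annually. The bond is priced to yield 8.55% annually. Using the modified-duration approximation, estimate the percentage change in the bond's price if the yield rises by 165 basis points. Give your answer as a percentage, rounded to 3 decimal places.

-8.058%

Periodic yield y = 0.0855. Modified duration first:
  t   CF        PV=CF/(1+0.0855)^t    t·PV
  1     5,750.00     5,297.0981     5,297.0981
  2     5,750.00     4,879.8693     9,759.7386
  3     5,750.00     4,495.5037    13,486.5112
  4     5,750.00     4,141.4129    16,565.6517
  5     5,750.00     3,815.2123    19,076.0613
  6     5,750.00     3,514.7050    21,088.2299
  7    55,750.00    31,393.2354   219,752.6481
  Σ                 57,537.0367   305,025.9389
P = 57,537.0367; D_Mac = 5.30138 yrs; D_mod = 5.30138/(1+0.0855) = 4.88382 yrs.
ΔP/P ≈ -D_mod · Δy = -4.88382 × (+0.0165) = -0.080583 = -8.0583%.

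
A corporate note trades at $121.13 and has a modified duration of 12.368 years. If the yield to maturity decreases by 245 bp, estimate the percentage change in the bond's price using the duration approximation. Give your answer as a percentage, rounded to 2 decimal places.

Duration approximation: ΔP/P ≈ -D_mod · Δy = -12.368 × (-0.0245) = +0.303016.
As a percentage: +30.3016%.

+30.30%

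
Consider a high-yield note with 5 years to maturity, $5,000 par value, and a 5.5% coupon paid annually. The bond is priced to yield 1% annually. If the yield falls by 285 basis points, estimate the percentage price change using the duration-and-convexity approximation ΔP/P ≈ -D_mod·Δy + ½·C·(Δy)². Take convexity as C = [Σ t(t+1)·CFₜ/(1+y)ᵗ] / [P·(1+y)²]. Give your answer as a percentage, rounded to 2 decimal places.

+13.91%

With y = 0.01:
  t   CF        PV=CF/(1+0.01)^t    t·PV        t(t+1)·PV
  1       275.00       272.2772       272.2772         544.5545
  2       275.00       269.5814       539.1628       1,617.4885
  3       275.00       266.9123       800.7369       3,202.9475
  4       275.00       264.2696     1,057.0784       5,285.3919
  5     5,275.00     5,018.9815    25,094.9075     150,569.4451
  Σ                  6,092.0220    27,764.1628     161,219.8274
P = 6,092.0220; D_Mac = 4.55746 yrs; D_mod = 4.51234 yrs; C = 25.94264.
Duration effect: -4.51234 × (-0.0285) = +0.128602
Convexity effect: 0.5 × 25.94264 × (-0.0285)² = +0.0105360
ΔP/P ≈ +0.128602 + 0.0105360 = +0.139138 = +13.9138%.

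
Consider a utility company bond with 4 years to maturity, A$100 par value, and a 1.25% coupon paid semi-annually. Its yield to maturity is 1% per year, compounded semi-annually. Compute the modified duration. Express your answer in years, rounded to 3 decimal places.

3.895 years

Periodic yield y = 0.005. First find Macaulay duration:
  t   CF        PV=CF/(1+0.005)^t    t·PV
  1        0.625         0.6219         0.6219
  2        0.625         0.6188         1.2376
  3        0.625         0.6157         1.8472
  4        0.625         0.6127         2.4506
  5        0.625         0.6096         3.0480
  6        0.625         0.6066         3.6394
  7        0.625         0.6036         4.2249
  8      100.625        96.6891       773.5126
  Σ                    100.9779       790.5822
P = 100.9779; Macaulay duration = 790.5822 / 100.9779 = 7.82926 half-year periods = 3.91463 years.
Modified duration = D_Mac / (1 + y) = 3.91463 / 1.005 = 3.89516 years.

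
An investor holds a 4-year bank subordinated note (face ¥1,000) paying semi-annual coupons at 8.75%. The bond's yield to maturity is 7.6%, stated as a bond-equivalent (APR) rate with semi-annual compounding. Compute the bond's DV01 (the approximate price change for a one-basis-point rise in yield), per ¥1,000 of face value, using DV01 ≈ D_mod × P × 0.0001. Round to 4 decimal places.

¥0.3475

Periodic yield y = 0.038.
  t   CF        PV=CF/(1+0.038)^t    t·PV
  1        43.75        42.1484        42.1484
  2        43.75        40.6054        81.2107
  3        43.75        39.1188       117.3565
  4        43.75        37.6867       150.7470
  5        43.75        36.3071       181.5354
  6        43.75        34.9779       209.8675
  7        43.75        33.6974       235.8819
  8     1,043.75       774.4933     6,195.9463
  Σ                  1,039.0350     7,214.6937
P = 1,039.0350; D_Mac = 6.94365 half-year periods = 3.47182 yrs; D_mod = 3.34472 yrs.
DV01 ≈ 3.34472 × 1,039.0350 × 0.0001 = 0.347529.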